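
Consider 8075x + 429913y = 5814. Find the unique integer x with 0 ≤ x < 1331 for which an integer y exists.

1172

gcd(8075, 429913) = 323 (Euclid: 429913 = 53·8075 + 1938; 8075 = 4·1938 + 323; 1938 = 6·323 + 0), and 323 | 5814.
Extended Euclid: 8075·(213) + 429913·(-4) = 323. Scale by 18: x₀ = 3834.
General solution x = x₀ + 1331t; reducing mod 1331 gives x = 1172 (and y = -22).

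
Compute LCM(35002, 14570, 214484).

635943987580

lcm(35002, 14570) = 35002·14570/gcd = 509979140/2 = 254989570
lcm(254989570, 214484) = 254989570·214484/gcd = 54691182931880/86 = 635943987580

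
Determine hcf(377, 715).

13

377 = 13 · 29
715 = 5 · 11 · 13
Common: 13 = 13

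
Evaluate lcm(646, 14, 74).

167314

lcm(646, 14) = 646·14/gcd = 9044/2 = 4522
lcm(4522, 74) = 4522·74/gcd = 334628/2 = 167314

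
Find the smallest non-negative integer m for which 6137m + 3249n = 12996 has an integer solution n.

0

Euclid: 6137 = 1·3249 + 2888; 3249 = 1·2888 + 361; 2888 = 8·361 + 0 → gcd = 361; 12996 = 361·36.
Back-substitution yields 6137·(-1) + 3249·(2) = 361, so one solution is m = -1·36 = -36, n = 2·36 = 72.
Solutions in m differ by 3249/361 = 9; the one in [0, 9) is -36 mod 9 = 0.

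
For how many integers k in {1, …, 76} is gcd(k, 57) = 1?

Prime factors of 57: 3, 19. Count integers ≤ 76 divisible by none of them.
By inclusion–exclusion: 76 − ⌊76/3⌋ − ⌊76/19⌋ + ⌊76/57⌋ = 48.

48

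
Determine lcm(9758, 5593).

gcd first: 9758 = 1·5593 + 4165; 5593 = 1·4165 + 1428; 4165 = 2·1428 + 1309; 1428 = 1·1309 + 119; 1309 = 11·119 + 0 → gcd = 119
lcm = 9758·5593/gcd = 54576494/119 = 458626

458626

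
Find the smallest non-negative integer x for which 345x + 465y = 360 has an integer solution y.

gcd(345, 465) = 15 (Euclid: 465 = 1·345 + 120; 345 = 2·120 + 105; 120 = 1·105 + 15; 105 = 7·15 + 0), and 15 | 360.
Extended Euclid: 345·(-4) + 465·(3) = 15. Scale by 24: x₀ = -96.
General solution x = x₀ + 31t; reducing mod 31 gives x = 28 (and y = -20).

28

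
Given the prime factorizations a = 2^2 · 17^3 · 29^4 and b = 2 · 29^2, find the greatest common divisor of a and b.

min exponent per shared prime: 2 · 29^2 = 1682

1682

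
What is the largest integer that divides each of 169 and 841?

1

Euclid: 841 = 4·169 + 165; 169 = 1·165 + 4; 165 = 41·4 + 1; 4 = 4·1 + 0. Last nonzero remainder: 1.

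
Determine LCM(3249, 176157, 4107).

3249 = 3² · 19²; 176157 = 3² · 23² · 37; 4107 = 3 · 37²
lcm takes max exponent of each prime: 3² · 19² · 23² · 37² = 2352929049

2352929049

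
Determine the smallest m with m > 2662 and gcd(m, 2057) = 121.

2783

2057 = 121·17. Any m with gcd(m, 2057) = 121 is a multiple of 121, say 121s, with s coprime to 17.
Need s > 2662/121, so s ≥ 23. First s ≥ 23 with gcd(s, 17) = 1 is s = 23. Thus m = 121·23 = 2783.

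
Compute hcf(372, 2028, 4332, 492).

372 = 2² · 3 · 31; 2028 = 2² · 3 · 13²; 4332 = 2² · 3 · 19²; 492 = 2² · 3 · 41
gcd takes min exponent of each prime: 2² · 3 = 12

12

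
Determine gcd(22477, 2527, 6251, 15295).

133

22477 = 7 · 13² · 19; 2527 = 7 · 19²; 6251 = 7 · 19 · 47; 15295 = 5 · 7 · 19 · 23
gcd takes min exponent of each prime: 7 · 19 = 133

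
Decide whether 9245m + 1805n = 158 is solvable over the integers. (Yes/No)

By Bézout, 9245m + 1805n = 158 has integer solutions iff gcd(9245, 1805) | 158.
Euclid: 9245 = 5·1805 + 220; 1805 = 8·220 + 45; 220 = 4·45 + 40; 45 = 1·40 + 5; 40 = 8·5 + 0. gcd = 5; 158 mod 5 = 3. No.

No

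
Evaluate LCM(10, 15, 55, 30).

330

lcm(10, 15) = 10·15/gcd = 150/5 = 30
lcm(30, 55) = 30·55/gcd = 1650/5 = 330
lcm(330, 30) = 330·30/gcd = 9900/30 = 330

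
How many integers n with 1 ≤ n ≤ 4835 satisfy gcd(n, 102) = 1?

1517

Prime factors of 102: 2, 3, 17. Count integers ≤ 4835 divisible by none of them.
By inclusion–exclusion: 4835 − ⌊4835/2⌋ − ⌊4835/3⌋ − ⌊4835/17⌋ + ⌊4835/6⌋ + ⌊4835/34⌋ + ⌊4835/51⌋ − ⌊4835/102⌋ = 1517.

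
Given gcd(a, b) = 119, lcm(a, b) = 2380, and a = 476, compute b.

Using ab = gcd(a,b)·lcm(a,b) = 119·2380 = 283220, we get b = 283220/476 = 595.

595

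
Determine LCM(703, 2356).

703 = 19 · 37; 2356 = 2² · 19 · 31
max exponents: 2² · 19 · 31 · 37 = 87172

87172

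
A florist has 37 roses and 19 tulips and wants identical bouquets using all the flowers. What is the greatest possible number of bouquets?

1

Euclid: 37 = 1·19 + 18; 19 = 1·18 + 1; 18 = 18·1 + 0. Last nonzero remainder: 1.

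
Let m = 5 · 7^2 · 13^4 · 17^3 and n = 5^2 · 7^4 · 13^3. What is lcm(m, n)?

8422719584825

max exponent per prime: 5^2 · 7^4 · 13^4 · 17^3 = 8422719584825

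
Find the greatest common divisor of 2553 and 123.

Euclid: 2553 = 20·123 + 93; 123 = 1·93 + 30; 93 = 3·30 + 3; 30 = 10·3 + 0. Last nonzero remainder: 3.

3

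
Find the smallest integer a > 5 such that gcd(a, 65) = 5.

10

gcd(a, 65) = 5 forces 5 | a; write a = 5s. Then gcd(5s, 5·13) = 5·gcd(s, 13), so need gcd(s, 13) = 1.
5s > 5 gives s ≥ 2. The least s ≥ 2 coprime to 13 is 2, so a = 5·2 = 10.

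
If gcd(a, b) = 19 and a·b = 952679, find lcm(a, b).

gcd·lcm = product, so lcm = 952679/19 = 50141.

50141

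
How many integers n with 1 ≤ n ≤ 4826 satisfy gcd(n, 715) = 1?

3240

715 = 5·11·13. Inclusion–exclusion on these primes:
4826 − ⌊4826/5⌋ − ⌊4826/11⌋ − ⌊4826/13⌋ + ⌊4826/55⌋ + ⌊4826/65⌋ + ⌊4826/143⌋ − ⌊4826/715⌋ = 3240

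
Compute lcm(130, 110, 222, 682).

lcm(130, 110) = 130·110/gcd = 14300/10 = 1430
lcm(1430, 222) = 1430·222/gcd = 317460/2 = 158730
lcm(158730, 682) = 158730·682/gcd = 108253860/22 = 4920630

4920630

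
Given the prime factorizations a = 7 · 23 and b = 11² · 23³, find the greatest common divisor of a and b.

23

min exponent per shared prime: 23 = 23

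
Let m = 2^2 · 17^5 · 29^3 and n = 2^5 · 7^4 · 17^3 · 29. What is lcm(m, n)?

max exponent per prime: 2^5 · 7^4 · 17^5 · 29^3 = 2660607058802336

2660607058802336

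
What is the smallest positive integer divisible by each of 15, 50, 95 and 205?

15 = 3 · 5; 50 = 2 · 5²; 95 = 5 · 19; 205 = 5 · 41
lcm takes max exponent of each prime: 2 · 3 · 5² · 19 · 41 = 116850

116850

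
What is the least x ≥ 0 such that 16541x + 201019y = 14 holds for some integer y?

1750

gcd(16541, 201019) = 7 (Euclid: 201019 = 12·16541 + 2527; 16541 = 6·2527 + 1379; 2527 = 1·1379 + 1148; 1379 = 1·1148 + 231; 1148 = 4·231 + 224; 231 = 1·224 + 7; 224 = 32·7 + 0), and 7 | 14.
Extended Euclid: 16541·(875) + 201019·(-72) = 7. Scale by 2: x₀ = 1750.
General solution x = x₀ + 28717t; reducing mod 28717 gives x = 1750 (and y = -144).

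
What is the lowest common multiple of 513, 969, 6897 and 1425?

26381025

513 = 3³ · 19; 969 = 3 · 17 · 19; 6897 = 3 · 11² · 19; 1425 = 3 · 5² · 19
lcm takes max exponent of each prime: 3³ · 5² · 11² · 17 · 19 = 26381025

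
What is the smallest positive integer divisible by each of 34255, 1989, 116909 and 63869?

47132447895

lcm(34255, 1989) = 34255·1989/gcd = 68133195/221 = 308295
lcm(308295, 116909) = 308295·116909/gcd = 36042460155/221 = 163088055
lcm(163088055, 63869) = 163088055·63869/gcd = 10416270984795/221 = 47132447895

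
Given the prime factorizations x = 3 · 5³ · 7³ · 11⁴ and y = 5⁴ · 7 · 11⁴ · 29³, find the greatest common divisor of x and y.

12810875

min exponent per shared prime: 5³ · 7 · 11⁴ = 12810875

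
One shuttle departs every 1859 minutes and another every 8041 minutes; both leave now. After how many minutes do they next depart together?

1859 = 11 · 13²; 8041 = 11 · 17 · 43
max exponents: 11 · 13² · 17 · 43 = 1358929

1358929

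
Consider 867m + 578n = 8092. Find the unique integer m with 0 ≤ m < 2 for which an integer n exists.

0

Euclid: 867 = 1·578 + 289; 578 = 2·289 + 0 → gcd = 289; 8092 = 289·28.
Back-substitution yields 867·(1) + 578·(-1) = 289, so one solution is m = 1·28 = 28, n = -1·28 = -28.
Solutions in m differ by 578/289 = 2; the one in [0, 2) is 28 mod 2 = 0.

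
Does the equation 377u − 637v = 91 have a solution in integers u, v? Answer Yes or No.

Yes

By Bézout, 377u − 637v = 91 has integer solutions iff gcd(377, 637) | 91.
Euclid: 637 = 1·377 + 260; 377 = 1·260 + 117; 260 = 2·117 + 26; 117 = 4·26 + 13; 26 = 2·13 + 0. gcd = 13; 91 mod 13 = 0. Yes.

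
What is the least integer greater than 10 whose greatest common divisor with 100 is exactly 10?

30

gcd(k, 100) = 10 forces 10 | k; write k = 10s. Then gcd(10s, 10·10) = 10·gcd(s, 10), so need gcd(s, 10) = 1.
10s > 10 gives s ≥ 2. The least s ≥ 2 coprime to 10 is 3, so k = 10·3 = 30.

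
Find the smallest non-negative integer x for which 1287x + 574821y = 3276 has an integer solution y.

3129

gcd(1287, 574821) = 117 (Euclid: 574821 = 446·1287 + 819; 1287 = 1·819 + 468; 819 = 1·468 + 351; 468 = 1·351 + 117; 351 = 3·117 + 0), and 117 | 3276.
Extended Euclid: 1287·(1340) + 574821·(-3) = 117. Scale by 28: x₀ = 37520.
General solution x = x₀ + 4913t; reducing mod 4913 gives x = 3129 (and y = -7).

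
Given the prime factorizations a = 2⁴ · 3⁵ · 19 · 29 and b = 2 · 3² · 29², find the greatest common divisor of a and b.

522

min exponent per shared prime: 2 · 3² · 29 = 522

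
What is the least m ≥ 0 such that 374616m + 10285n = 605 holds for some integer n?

gcd(374616, 10285) = 121 (Euclid: 374616 = 36·10285 + 4356; 10285 = 2·4356 + 1573; 4356 = 2·1573 + 1210; 1573 = 1·1210 + 363; 1210 = 3·363 + 121; 363 = 3·121 + 0), and 121 | 605.
Extended Euclid: 374616·(26) + 10285·(-947) = 121. Scale by 5: m₀ = 130.
General solution m = m₀ + 85t; reducing mod 85 gives m = 45 (and n = -1639).

45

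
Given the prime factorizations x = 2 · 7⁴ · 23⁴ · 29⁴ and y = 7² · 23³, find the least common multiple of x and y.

max exponent per prime: 2 · 7⁴ · 23⁴ · 29⁴ = 950441719585442

950441719585442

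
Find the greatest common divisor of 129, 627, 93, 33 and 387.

3

gcd(129, 627): 627 = 4·129 + 111; 129 = 1·111 + 18; 111 = 6·18 + 3; 18 = 6·3 + 0 → 3
gcd(3, 93): 93 = 31·3 + 0 → 3
gcd(3, 33): 33 = 11·3 + 0 → 3
gcd(3, 387): 387 = 129·3 + 0 → 3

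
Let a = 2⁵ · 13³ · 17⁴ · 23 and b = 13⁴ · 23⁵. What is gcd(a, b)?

min exponent per shared prime: 13³ · 23 = 50531

50531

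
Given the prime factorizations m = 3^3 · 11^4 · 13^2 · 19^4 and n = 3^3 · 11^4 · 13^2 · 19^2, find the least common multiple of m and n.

8706339799443

max exponent per prime: 3^3 · 11^4 · 13^2 · 19^4 = 8706339799443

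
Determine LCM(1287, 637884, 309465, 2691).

18559234980

lcm(1287, 637884) = 1287·637884/gcd = 820956708/117 = 7016724
lcm(7016724, 309465) = 7016724·309465/gcd = 2171430492660/117 = 18559234980
lcm(18559234980, 2691) = 18559234980·2691/gcd = 49942901331180/2691 = 18559234980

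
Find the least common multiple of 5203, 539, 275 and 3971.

2300896675

5203 = 11² · 43; 539 = 7² · 11; 275 = 5² · 11; 3971 = 11 · 19²
lcm takes max exponent of each prime: 5² · 7² · 11² · 19² · 43 = 2300896675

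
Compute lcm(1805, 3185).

1149785

1805 = 5 · 19²; 3185 = 5 · 7² · 13
max exponents: 5 · 7² · 13 · 19² = 1149785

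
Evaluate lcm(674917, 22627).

898314527

gcd first: 674917 = 29·22627 + 18734; 22627 = 1·18734 + 3893; 18734 = 4·3893 + 3162; 3893 = 1·3162 + 731; 3162 = 4·731 + 238; 731 = 3·238 + 17; 238 = 14·17 + 0 → gcd = 17
lcm = 674917·22627/gcd = 15271346959/17 = 898314527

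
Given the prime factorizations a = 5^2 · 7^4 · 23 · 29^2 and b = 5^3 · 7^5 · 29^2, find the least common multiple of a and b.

40637225125

max exponent per prime: 5^3 · 7^5 · 23 · 29^2 = 40637225125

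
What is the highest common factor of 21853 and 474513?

13

Euclid: 474513 = 21·21853 + 15600; 21853 = 1·15600 + 6253; 15600 = 2·6253 + 3094; 6253 = 2·3094 + 65; 3094 = 47·65 + 39; 65 = 1·39 + 26; 39 = 1·26 + 13; 26 = 2·13 + 0. Last nonzero remainder: 13.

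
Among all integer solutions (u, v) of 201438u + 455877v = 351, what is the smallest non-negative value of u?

13418

Euclid: 455877 = 2·201438 + 53001; 201438 = 3·53001 + 42435; 53001 = 1·42435 + 10566; 42435 = 4·10566 + 171; 10566 = 61·171 + 135; 171 = 1·135 + 36; 135 = 3·36 + 27; 36 = 1·27 + 9; 27 = 3·9 + 0 → gcd = 9; 351 = 9·39.
Back-substitution yields 201438·(13332) + 455877·(-5891) = 9, so one solution is u = 13332·39 = 519948, v = -5891·39 = -229749.
Solutions in u differ by 455877/9 = 50653; the one in [0, 50653) is 519948 mod 50653 = 13418.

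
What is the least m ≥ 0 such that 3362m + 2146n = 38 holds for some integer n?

503

Reduce mod 2146: 3362m ≡ 38 (mod 2146). With g = gcd(3362, 2146) = 2 dividing 38, divide through: 1681m ≡ 19 (mod 1073).
Since gcd(1681, 1073) = 1, m ≡ 19·(1681)⁻¹ ≡ 503 (mod 1073). Smallest non-negative: 503.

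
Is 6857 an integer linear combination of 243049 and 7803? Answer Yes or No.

gcd(243049, 7803): 243049 = 31·7803 + 1156; 7803 = 6·1156 + 867; 1156 = 1·867 + 289; 867 = 3·289 + 0 → 289
289 does not divide 6857, so a solution does not exist.

No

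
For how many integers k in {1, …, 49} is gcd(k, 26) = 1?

Prime factors of 26: 2, 13. Count integers ≤ 49 divisible by none of them.
By inclusion–exclusion: 49 − ⌊49/2⌋ − ⌊49/13⌋ + ⌊49/26⌋ = 23.

23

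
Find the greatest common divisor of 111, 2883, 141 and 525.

3

111 = 3 · 37; 2883 = 3 · 31²; 141 = 3 · 47; 525 = 3 · 5² · 7
gcd takes min exponent of each prime: 3 = 3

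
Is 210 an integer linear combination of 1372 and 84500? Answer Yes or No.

By Bézout, 1372u + 84500v = 210 has integer solutions iff gcd(1372, 84500) | 210.
Euclid: 84500 = 61·1372 + 808; 1372 = 1·808 + 564; 808 = 1·564 + 244; 564 = 2·244 + 76; 244 = 3·76 + 16; 76 = 4·16 + 12; 16 = 1·12 + 4; 12 = 3·4 + 0. gcd = 4; 210 mod 4 = 2. No.

No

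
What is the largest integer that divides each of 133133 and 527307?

209

Euclid: 527307 = 3·133133 + 127908; 133133 = 1·127908 + 5225; 127908 = 24·5225 + 2508; 5225 = 2·2508 + 209; 2508 = 12·209 + 0. Last nonzero remainder: 209.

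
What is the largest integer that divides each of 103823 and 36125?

1

103823 = 47³
36125 = 5³ · 17²
Common: 1 = 1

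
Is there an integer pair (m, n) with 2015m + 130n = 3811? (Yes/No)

By Bézout, 2015m + 130n = 3811 has integer solutions iff gcd(2015, 130) | 3811.
Euclid: 2015 = 15·130 + 65; 130 = 2·65 + 0. gcd = 65; 3811 mod 65 = 41. No.

No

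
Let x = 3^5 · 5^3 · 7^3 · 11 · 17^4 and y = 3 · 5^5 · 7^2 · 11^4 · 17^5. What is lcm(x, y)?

5414592318945665625

max exponent per prime: 3^5 · 5^5 · 7^3 · 11^4 · 17^5 = 5414592318945665625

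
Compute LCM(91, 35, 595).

lcm(91, 35) = 91·35/gcd = 3185/7 = 455
lcm(455, 595) = 455·595/gcd = 270725/35 = 7735

7735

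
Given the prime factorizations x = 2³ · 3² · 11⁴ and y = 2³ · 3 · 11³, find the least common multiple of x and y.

1054152

max exponent per prime: 2³ · 3² · 11⁴ = 1054152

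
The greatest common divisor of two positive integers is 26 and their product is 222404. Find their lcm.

8554

gcd·lcm = product, so lcm = 222404/26 = 8554.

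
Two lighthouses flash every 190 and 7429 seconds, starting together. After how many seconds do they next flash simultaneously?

74290

gcd first: 7429 = 39·190 + 19; 190 = 10·19 + 0 → gcd = 19
lcm = 190·7429/gcd = 1411510/19 = 74290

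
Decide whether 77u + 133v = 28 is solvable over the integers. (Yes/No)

By Bézout, 77u + 133v = 28 has integer solutions iff gcd(77, 133) | 28.
Euclid: 133 = 1·77 + 56; 77 = 1·56 + 21; 56 = 2·21 + 14; 21 = 1·14 + 7; 14 = 2·7 + 0. gcd = 7; 28 mod 7 = 0. Yes.

Yes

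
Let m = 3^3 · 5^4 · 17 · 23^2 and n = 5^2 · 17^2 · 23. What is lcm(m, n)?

max exponent per prime: 3^3 · 5^4 · 17^2 · 23^2 = 2579866875

2579866875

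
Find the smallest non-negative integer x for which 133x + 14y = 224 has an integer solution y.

Reduce mod 14: 133x ≡ 224 (mod 14). With g = gcd(133, 14) = 7 dividing 224, divide through: 19x ≡ 32 (mod 2).
Since gcd(19, 2) = 1, x ≡ 32·(19)⁻¹ ≡ 0 (mod 2). Smallest non-negative: 0.

0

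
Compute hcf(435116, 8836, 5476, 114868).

435116 = 2² · 11² · 29 · 31; 8836 = 2² · 47²; 5476 = 2² · 37²; 114868 = 2² · 13 · 47²
gcd takes min exponent of each prime: 2² = 4

4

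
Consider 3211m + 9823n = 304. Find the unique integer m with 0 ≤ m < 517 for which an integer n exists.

Euclid: 9823 = 3·3211 + 190; 3211 = 16·190 + 171; 190 = 1·171 + 19; 171 = 9·19 + 0 → gcd = 19; 304 = 19·16.
Back-substitution yields 3211·(-52) + 9823·(17) = 19, so one solution is m = -52·16 = -832, n = 17·16 = 272.
Solutions in m differ by 9823/19 = 517; the one in [0, 517) is -832 mod 517 = 202.

202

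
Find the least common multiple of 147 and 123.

6027

147 = 3 · 7²; 123 = 3 · 41
max exponents: 3 · 7² · 41 = 6027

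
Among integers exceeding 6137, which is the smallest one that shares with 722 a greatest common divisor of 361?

6859

722 = 361·2. Any m with gcd(m, 722) = 361 is a multiple of 361, say 361s, with s coprime to 2.
Need s > 6137/361, so s ≥ 18. First s ≥ 18 with gcd(s, 2) = 1 is s = 19. Thus m = 361·19 = 6859.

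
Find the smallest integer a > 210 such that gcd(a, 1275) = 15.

240

1275 = 15·85. Any a with gcd(a, 1275) = 15 is a multiple of 15, say 15s, with s coprime to 85.
Need s > 210/15, so s ≥ 15. First s ≥ 15 with gcd(s, 85) = 1 is s = 16. Thus a = 15·16 = 240.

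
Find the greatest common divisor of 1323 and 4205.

1323 = 3³ · 7²
4205 = 5 · 29²
Common: 1 = 1

1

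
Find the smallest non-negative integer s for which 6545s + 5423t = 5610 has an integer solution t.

gcd(6545, 5423) = 187 (Euclid: 6545 = 1·5423 + 1122; 5423 = 4·1122 + 935; 1122 = 1·935 + 187; 935 = 5·187 + 0), and 187 | 5610.
Extended Euclid: 6545·(5) + 5423·(-6) = 187. Scale by 30: s₀ = 150.
General solution s = s₀ + 29k; reducing mod 29 gives s = 5 (and t = -5).

5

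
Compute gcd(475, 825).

475 = 5² · 19
825 = 3 · 5² · 11
Common: 5² = 25

25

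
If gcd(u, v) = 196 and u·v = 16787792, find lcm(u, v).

gcd·lcm = product, so lcm = 16787792/196 = 85652.

85652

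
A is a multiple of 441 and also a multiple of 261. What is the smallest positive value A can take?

gcd first: 441 = 1·261 + 180; 261 = 1·180 + 81; 180 = 2·81 + 18; 81 = 4·18 + 9; 18 = 2·9 + 0 → gcd = 9
lcm = 441·261/gcd = 115101/9 = 12789

12789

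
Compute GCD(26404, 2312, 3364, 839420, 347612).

gcd(26404, 2312): 26404 = 11·2312 + 972; 2312 = 2·972 + 368; 972 = 2·368 + 236; 368 = 1·236 + 132; 236 = 1·132 + 104; 132 = 1·104 + 28; 104 = 3·28 + 20; 28 = 1·20 + 8; 20 = 2·8 + 4; 8 = 2·4 + 0 → 4
gcd(4, 3364): 3364 = 841·4 + 0 → 4
gcd(4, 839420): 839420 = 209855·4 + 0 → 4
gcd(4, 347612): 347612 = 86903·4 + 0 → 4

4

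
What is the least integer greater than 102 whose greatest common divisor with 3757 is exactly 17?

119

3757 = 17·221. Any t with gcd(t, 3757) = 17 is a multiple of 17, say 17s, with s coprime to 221.
Need s > 102/17, so s ≥ 7. First s ≥ 7 with gcd(s, 221) = 1 is s = 7. Thus t = 17·7 = 119.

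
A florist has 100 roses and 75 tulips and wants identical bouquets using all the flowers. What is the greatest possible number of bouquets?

25

Euclid: 100 = 1·75 + 25; 75 = 3·25 + 0. Last nonzero remainder: 25.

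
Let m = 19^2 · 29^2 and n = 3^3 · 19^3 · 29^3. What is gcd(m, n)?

303601

min exponent per shared prime: 19^2 · 29^2 = 303601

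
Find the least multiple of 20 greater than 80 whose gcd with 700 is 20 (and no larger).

120

Multiples of 20 above 80: 20·5, 20·6, … . Need the cofactor coprime to 700/20 = 35.
Checking s = 5, 6, … the first with gcd(s, 35) = 1 is s = 6, giving 120.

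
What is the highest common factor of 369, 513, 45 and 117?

9

369 = 3² · 41; 513 = 3³ · 19; 45 = 3² · 5; 117 = 3² · 13
gcd takes min exponent of each prime: 3² = 9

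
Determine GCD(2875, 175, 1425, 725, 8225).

25

gcd(2875, 175): 2875 = 16·175 + 75; 175 = 2·75 + 25; 75 = 3·25 + 0 → 25
gcd(25, 1425): 1425 = 57·25 + 0 → 25
gcd(25, 725): 725 = 29·25 + 0 → 25
gcd(25, 8225): 8225 = 329·25 + 0 → 25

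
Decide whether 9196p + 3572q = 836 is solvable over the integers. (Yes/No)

Yes

By Bézout, 9196p + 3572q = 836 has integer solutions iff gcd(9196, 3572) | 836.
Euclid: 9196 = 2·3572 + 2052; 3572 = 1·2052 + 1520; 2052 = 1·1520 + 532; 1520 = 2·532 + 456; 532 = 1·456 + 76; 456 = 6·76 + 0. gcd = 76; 836 mod 76 = 0. Yes.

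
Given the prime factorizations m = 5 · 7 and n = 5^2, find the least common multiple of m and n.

175

max exponent per prime: 5^2 · 7 = 175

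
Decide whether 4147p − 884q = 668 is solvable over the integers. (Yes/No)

gcd(4147, 884): 4147 = 4·884 + 611; 884 = 1·611 + 273; 611 = 2·273 + 65; 273 = 4·65 + 13; 65 = 5·13 + 0 → 13
13 does not divide 668, so a solution does not exist.

No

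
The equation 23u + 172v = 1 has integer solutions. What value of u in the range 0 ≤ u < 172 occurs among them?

gcd(23, 172) = 1 (Euclid: 172 = 7·23 + 11; 23 = 2·11 + 1; 11 = 11·1 + 0), and 1 | 1.
Extended Euclid: 23·(15) + 172·(-2) = 1. Scale by 1: u₀ = 15.
General solution u = u₀ + 172t; reducing mod 172 gives u = 15 (and v = -2).

15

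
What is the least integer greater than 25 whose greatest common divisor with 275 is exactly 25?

50

gcd(m, 275) = 25 forces 25 | m; write m = 25s. Then gcd(25s, 25·11) = 25·gcd(s, 11), so need gcd(s, 11) = 1.
25s > 25 gives s ≥ 2. The least s ≥ 2 coprime to 11 is 2, so m = 25·2 = 50.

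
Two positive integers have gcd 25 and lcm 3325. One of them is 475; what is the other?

Using mn = gcd(m,n)·lcm(m,n) = 25·3325 = 83125, we get n = 83125/475 = 175.

175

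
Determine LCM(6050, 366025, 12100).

6050 = 2 · 5² · 11²; 366025 = 5² · 11⁴; 12100 = 2² · 5² · 11²
lcm takes max exponent of each prime: 2² · 5² · 11⁴ = 1464100

1464100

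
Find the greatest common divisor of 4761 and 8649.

4761 = 3² · 23²
8649 = 3² · 31²
Common: 3² = 9

9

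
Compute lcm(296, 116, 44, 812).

296 = 2³ · 37; 116 = 2² · 29; 44 = 2² · 11; 812 = 2² · 7 · 29
lcm takes max exponent of each prime: 2³ · 7 · 11 · 29 · 37 = 660968

660968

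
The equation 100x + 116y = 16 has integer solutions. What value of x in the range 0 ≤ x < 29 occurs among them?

Euclid: 116 = 1·100 + 16; 100 = 6·16 + 4; 16 = 4·4 + 0 → gcd = 4; 16 = 4·4.
Back-substitution yields 100·(7) + 116·(-6) = 4, so one solution is x = 7·4 = 28, y = -6·4 = -24.
Solutions in x differ by 116/4 = 29; the one in [0, 29) is 28 mod 29 = 28.

28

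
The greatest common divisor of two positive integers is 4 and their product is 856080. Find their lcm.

214020

gcd·lcm = product, so lcm = 856080/4 = 214020.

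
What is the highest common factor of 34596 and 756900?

36

Euclid: 756900 = 21·34596 + 30384; 34596 = 1·30384 + 4212; 30384 = 7·4212 + 900; 4212 = 4·900 + 612; 900 = 1·612 + 288; 612 = 2·288 + 36; 288 = 8·36 + 0. Last nonzero remainder: 36.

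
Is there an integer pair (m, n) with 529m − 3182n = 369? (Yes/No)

Yes

By Bézout, 529m − 3182n = 369 has integer solutions iff gcd(529, 3182) | 369.
Euclid: 3182 = 6·529 + 8; 529 = 66·8 + 1; 8 = 8·1 + 0. gcd = 1; 369 mod 1 = 0. Yes.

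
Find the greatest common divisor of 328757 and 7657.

328757 = 11³ · 13 · 19
7657 = 13 · 19 · 31
Common: 13 · 19 = 247

247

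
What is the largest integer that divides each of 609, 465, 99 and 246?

3

gcd(609, 465): 609 = 1·465 + 144; 465 = 3·144 + 33; 144 = 4·33 + 12; 33 = 2·12 + 9; 12 = 1·9 + 3; 9 = 3·3 + 0 → 3
gcd(3, 99): 99 = 33·3 + 0 → 3
gcd(3, 246): 246 = 82·3 + 0 → 3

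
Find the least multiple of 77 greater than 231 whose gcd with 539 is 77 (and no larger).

Multiples of 77 above 231: 77·4, 77·5, … . Need the cofactor coprime to 539/77 = 7.
Checking s = 4, 5, … the first with gcd(s, 7) = 1 is s = 4, giving 308.

308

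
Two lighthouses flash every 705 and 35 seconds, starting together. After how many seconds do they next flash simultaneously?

705 = 3 · 5 · 47; 35 = 5 · 7
max exponents: 3 · 5 · 7 · 47 = 4935

4935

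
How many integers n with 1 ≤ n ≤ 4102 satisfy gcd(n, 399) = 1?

2220

Prime factors of 399: 3, 7, 19. Count integers ≤ 4102 divisible by none of them.
By inclusion–exclusion: 4102 − ⌊4102/3⌋ − ⌊4102/7⌋ − ⌊4102/19⌋ + ⌊4102/21⌋ + ⌊4102/57⌋ + ⌊4102/133⌋ − ⌊4102/399⌋ = 2220.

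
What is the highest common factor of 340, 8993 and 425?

17

gcd(340, 8993): 8993 = 26·340 + 153; 340 = 2·153 + 34; 153 = 4·34 + 17; 34 = 2·17 + 0 → 17
gcd(17, 425): 425 = 25·17 + 0 → 17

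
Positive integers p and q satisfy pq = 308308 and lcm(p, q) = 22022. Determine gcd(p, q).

14

gcd·lcm = product, so gcd = 308308/22022 = 14.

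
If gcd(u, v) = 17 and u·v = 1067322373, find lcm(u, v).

62783669

Since gcd(u,v)·lcm(u,v) = uv, lcm = 1067322373/17 = 62783669.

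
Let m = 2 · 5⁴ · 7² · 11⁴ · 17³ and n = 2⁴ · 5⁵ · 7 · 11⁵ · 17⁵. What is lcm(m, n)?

560240004782150000

max exponent per prime: 2⁴ · 5⁵ · 7² · 11⁵ · 17⁵ = 560240004782150000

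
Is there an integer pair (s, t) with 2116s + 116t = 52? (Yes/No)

gcd(2116, 116): 2116 = 18·116 + 28; 116 = 4·28 + 4; 28 = 7·4 + 0 → 4
4 divides 52, so a solution exists.

Yes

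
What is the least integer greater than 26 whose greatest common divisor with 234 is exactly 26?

Multiples of 26 above 26: 26·2, 26·3, … . Need the cofactor coprime to 234/26 = 9.
Checking s = 2, 3, … the first with gcd(s, 9) = 1 is s = 2, giving 52.

52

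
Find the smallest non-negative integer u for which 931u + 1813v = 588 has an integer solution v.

24

gcd(931, 1813) = 49 (Euclid: 1813 = 1·931 + 882; 931 = 1·882 + 49; 882 = 18·49 + 0), and 49 | 588.
Extended Euclid: 931·(2) + 1813·(-1) = 49. Scale by 12: u₀ = 24.
General solution u = u₀ + 37t; reducing mod 37 gives u = 24 (and v = -12).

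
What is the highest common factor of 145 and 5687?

1

145 = 5 · 29
5687 = 11² · 47
Common: 1 = 1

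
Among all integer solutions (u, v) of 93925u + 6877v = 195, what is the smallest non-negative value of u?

Reduce mod 6877: 93925u ≡ 195 (mod 6877). With g = gcd(93925, 6877) = 13 dividing 195, divide through: 7225u ≡ 15 (mod 529).
Since gcd(7225, 529) = 1, u ≡ 15·(7225)⁻¹ ≡ 488 (mod 529). Smallest non-negative: 488.

488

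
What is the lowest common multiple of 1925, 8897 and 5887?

1925 = 5² · 7 · 11; 8897 = 7 · 31 · 41; 5887 = 7 · 29²
lcm takes max exponent of each prime: 5² · 7 · 11 · 29² · 31 · 41 = 2057653675

2057653675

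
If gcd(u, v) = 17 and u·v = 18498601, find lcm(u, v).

1088153

Since gcd(u,v)·lcm(u,v) = uv, lcm = 18498601/17 = 1088153.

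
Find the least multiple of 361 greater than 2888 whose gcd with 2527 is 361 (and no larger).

2527 = 361·7. Any x with gcd(x, 2527) = 361 is a multiple of 361, say 361s, with s coprime to 7.
Need s > 2888/361, so s ≥ 9. First s ≥ 9 with gcd(s, 7) = 1 is s = 9. Thus x = 361·9 = 3249.

3249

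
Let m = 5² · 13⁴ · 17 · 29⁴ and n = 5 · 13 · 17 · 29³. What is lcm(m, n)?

max exponent per prime: 5² · 13⁴ · 17 · 29⁴ = 8585277372425

8585277372425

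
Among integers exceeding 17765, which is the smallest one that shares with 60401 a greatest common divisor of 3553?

gcd(k, 60401) = 3553 forces 3553 | k; write k = 3553s. Then gcd(3553s, 3553·17) = 3553·gcd(s, 17), so need gcd(s, 17) = 1.
3553s > 17765 gives s ≥ 6. The least s ≥ 6 coprime to 17 is 6, so k = 3553·6 = 21318.

21318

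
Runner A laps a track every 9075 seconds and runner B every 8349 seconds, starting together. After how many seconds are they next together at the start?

208725

gcd first: 9075 = 1·8349 + 726; 8349 = 11·726 + 363; 726 = 2·363 + 0 → gcd = 363
lcm = 9075·8349/gcd = 75767175/363 = 208725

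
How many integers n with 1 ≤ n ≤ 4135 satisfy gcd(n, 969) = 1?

2458

969 = 3·17·19. Inclusion–exclusion on these primes:
4135 − ⌊4135/3⌋ − ⌊4135/17⌋ − ⌊4135/19⌋ + ⌊4135/51⌋ + ⌊4135/57⌋ + ⌊4135/323⌋ − ⌊4135/969⌋ = 2458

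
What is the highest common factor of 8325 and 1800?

225

Euclid: 8325 = 4·1800 + 1125; 1800 = 1·1125 + 675; 1125 = 1·675 + 450; 675 = 1·450 + 225; 450 = 2·225 + 0. Last nonzero remainder: 225.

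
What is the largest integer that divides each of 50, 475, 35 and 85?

5

50 = 2 · 5²; 475 = 5² · 19; 35 = 5 · 7; 85 = 5 · 17
gcd takes min exponent of each prime: 5 = 5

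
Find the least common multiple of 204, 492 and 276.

204 = 2² · 3 · 17; 492 = 2² · 3 · 41; 276 = 2² · 3 · 23
lcm takes max exponent of each prime: 2² · 3 · 17 · 23 · 41 = 192372

192372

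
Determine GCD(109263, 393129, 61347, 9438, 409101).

gcd(109263, 393129): 393129 = 3·109263 + 65340; 109263 = 1·65340 + 43923; 65340 = 1·43923 + 21417; 43923 = 2·21417 + 1089; 21417 = 19·1089 + 726; 1089 = 1·726 + 363; 726 = 2·363 + 0 → 363
gcd(363, 61347): 61347 = 169·363 + 0 → 363
gcd(363, 9438): 9438 = 26·363 + 0 → 363
gcd(363, 409101): 409101 = 1127·363 + 0 → 363

363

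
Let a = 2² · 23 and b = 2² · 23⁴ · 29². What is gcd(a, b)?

92

min exponent per shared prime: 2² · 23 = 92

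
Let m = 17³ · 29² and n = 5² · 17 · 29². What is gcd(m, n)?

min exponent per shared prime: 17 · 29² = 14297

14297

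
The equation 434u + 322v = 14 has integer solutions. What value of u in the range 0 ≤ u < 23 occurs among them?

3

Reduce mod 322: 434u ≡ 14 (mod 322). With g = gcd(434, 322) = 14 dividing 14, divide through: 31u ≡ 1 (mod 23).
Since gcd(31, 23) = 1, u ≡ 1·(31)⁻¹ ≡ 3 (mod 23). Smallest non-negative: 3.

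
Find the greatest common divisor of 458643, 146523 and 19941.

867

gcd(458643, 146523): 458643 = 3·146523 + 19074; 146523 = 7·19074 + 13005; 19074 = 1·13005 + 6069; 13005 = 2·6069 + 867; 6069 = 7·867 + 0 → 867
gcd(867, 19941): 19941 = 23·867 + 0 → 867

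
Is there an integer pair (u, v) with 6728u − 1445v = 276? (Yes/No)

gcd(6728, 1445): 6728 = 4·1445 + 948; 1445 = 1·948 + 497; 948 = 1·497 + 451; 497 = 1·451 + 46; 451 = 9·46 + 37; 46 = 1·37 + 9; 37 = 4·9 + 1; 9 = 9·1 + 0 → 1
1 divides 276, so a solution exists.

Yes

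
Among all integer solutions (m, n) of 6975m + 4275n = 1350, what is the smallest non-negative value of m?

gcd(6975, 4275) = 225 (Euclid: 6975 = 1·4275 + 2700; 4275 = 1·2700 + 1575; 2700 = 1·1575 + 1125; 1575 = 1·1125 + 450; 1125 = 2·450 + 225; 450 = 2·225 + 0), and 225 | 1350.
Extended Euclid: 6975·(8) + 4275·(-13) = 225. Scale by 6: m₀ = 48.
General solution m = m₀ + 19t; reducing mod 19 gives m = 10 (and n = -16).

10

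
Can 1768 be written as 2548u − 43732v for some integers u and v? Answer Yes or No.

Yes

gcd(2548, 43732): 43732 = 17·2548 + 416; 2548 = 6·416 + 52; 416 = 8·52 + 0 → 52
52 divides 1768, so a solution exists.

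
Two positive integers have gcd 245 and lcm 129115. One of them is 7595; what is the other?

4165

m·n = gcd·lcm = 245·129115 = 31633175, so n = 31633175/7595 = 4165.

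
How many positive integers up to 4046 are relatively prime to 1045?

2789

Prime factors of 1045: 5, 11, 19. Count integers ≤ 4046 divisible by none of them.
By inclusion–exclusion: 4046 − ⌊4046/5⌋ − ⌊4046/11⌋ − ⌊4046/19⌋ + ⌊4046/55⌋ + ⌊4046/95⌋ + ⌊4046/209⌋ − ⌊4046/1045⌋ = 2789.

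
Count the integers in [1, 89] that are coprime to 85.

Prime factors of 85: 5, 17. Count integers ≤ 89 divisible by none of them.
By inclusion–exclusion: 89 − ⌊89/5⌋ − ⌊89/17⌋ + ⌊89/85⌋ = 68.

68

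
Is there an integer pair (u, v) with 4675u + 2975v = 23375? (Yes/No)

Yes

By Bézout, 4675u + 2975v = 23375 has integer solutions iff gcd(4675, 2975) | 23375.
Euclid: 4675 = 1·2975 + 1700; 2975 = 1·1700 + 1275; 1700 = 1·1275 + 425; 1275 = 3·425 + 0. gcd = 425; 23375 mod 425 = 0. Yes.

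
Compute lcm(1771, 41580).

956340

gcd first: 41580 = 23·1771 + 847; 1771 = 2·847 + 77; 847 = 11·77 + 0 → gcd = 77
lcm = 1771·41580/gcd = 73638180/77 = 956340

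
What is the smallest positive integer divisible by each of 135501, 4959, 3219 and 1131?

107735896593

135501 = 3 · 31² · 47; 4959 = 3² · 19 · 29; 3219 = 3 · 29 · 37; 1131 = 3 · 13 · 29
lcm takes max exponent of each prime: 3² · 13 · 19 · 29 · 31² · 37 · 47 = 107735896593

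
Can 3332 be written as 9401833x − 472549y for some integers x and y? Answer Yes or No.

gcd(9401833, 472549): 9401833 = 19·472549 + 423402; 472549 = 1·423402 + 49147; 423402 = 8·49147 + 30226; 49147 = 1·30226 + 18921; 30226 = 1·18921 + 11305; 18921 = 1·11305 + 7616; 11305 = 1·7616 + 3689; 7616 = 2·3689 + 238; 3689 = 15·238 + 119; 238 = 2·119 + 0 → 119
119 divides 3332, so a solution exists.

Yes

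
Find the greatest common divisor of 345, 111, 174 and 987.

3

345 = 3 · 5 · 23; 111 = 3 · 37; 174 = 2 · 3 · 29; 987 = 3 · 7 · 47
gcd takes min exponent of each prime: 3 = 3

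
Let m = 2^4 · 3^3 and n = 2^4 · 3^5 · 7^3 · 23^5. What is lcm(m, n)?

max exponent per prime: 2^4 · 3^5 · 7^3 · 23^5 = 8583404043312

8583404043312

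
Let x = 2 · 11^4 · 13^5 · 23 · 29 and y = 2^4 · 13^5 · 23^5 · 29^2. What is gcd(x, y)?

min exponent per shared prime: 2 · 13^5 · 23 · 29 = 495304862

495304862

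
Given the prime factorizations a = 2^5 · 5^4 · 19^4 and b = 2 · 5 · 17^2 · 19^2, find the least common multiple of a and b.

753255380000

max exponent per prime: 2^5 · 5^4 · 17^2 · 19^4 = 753255380000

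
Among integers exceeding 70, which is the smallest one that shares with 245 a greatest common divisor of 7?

77

245 = 7·35. Any k with gcd(k, 245) = 7 is a multiple of 7, say 7s, with s coprime to 35.
Need s > 70/7, so s ≥ 11. First s ≥ 11 with gcd(s, 35) = 1 is s = 11. Thus k = 7·11 = 77.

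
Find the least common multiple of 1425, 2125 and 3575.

1425 = 3 · 5² · 19; 2125 = 5³ · 17; 3575 = 5² · 11 · 13
lcm takes max exponent of each prime: 3 · 5³ · 11 · 13 · 17 · 19 = 17320875

17320875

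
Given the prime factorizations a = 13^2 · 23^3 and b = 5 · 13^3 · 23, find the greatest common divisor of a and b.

min exponent per shared prime: 13^2 · 23 = 3887

3887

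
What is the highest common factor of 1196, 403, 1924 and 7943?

13

1196 = 2² · 13 · 23; 403 = 13 · 31; 1924 = 2² · 13 · 37; 7943 = 13² · 47
gcd takes min exponent of each prime: 13 = 13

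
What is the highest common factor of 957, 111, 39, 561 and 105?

3

gcd(957, 111): 957 = 8·111 + 69; 111 = 1·69 + 42; 69 = 1·42 + 27; 42 = 1·27 + 15; 27 = 1·15 + 12; 15 = 1·12 + 3; 12 = 4·3 + 0 → 3
gcd(3, 39): 39 = 13·3 + 0 → 3
gcd(3, 561): 561 = 187·3 + 0 → 3
gcd(3, 105): 105 = 35·3 + 0 → 3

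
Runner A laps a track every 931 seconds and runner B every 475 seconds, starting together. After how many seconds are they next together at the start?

23275

gcd first: 931 = 1·475 + 456; 475 = 1·456 + 19; 456 = 24·19 + 0 → gcd = 19
lcm = 931·475/gcd = 442225/19 = 23275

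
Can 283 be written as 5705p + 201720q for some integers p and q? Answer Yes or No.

No

gcd(5705, 201720): 201720 = 35·5705 + 2045; 5705 = 2·2045 + 1615; 2045 = 1·1615 + 430; 1615 = 3·430 + 325; 430 = 1·325 + 105; 325 = 3·105 + 10; 105 = 10·10 + 5; 10 = 2·5 + 0 → 5
5 does not divide 283, so a solution does not exist.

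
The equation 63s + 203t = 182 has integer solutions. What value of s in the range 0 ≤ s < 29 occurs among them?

gcd(63, 203) = 7 (Euclid: 203 = 3·63 + 14; 63 = 4·14 + 7; 14 = 2·7 + 0), and 7 | 182.
Extended Euclid: 63·(13) + 203·(-4) = 7. Scale by 26: s₀ = 338.
General solution s = s₀ + 29k; reducing mod 29 gives s = 19 (and t = -5).

19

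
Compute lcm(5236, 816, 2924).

5236 = 2² · 7 · 11 · 17; 816 = 2⁴ · 3 · 17; 2924 = 2² · 17 · 43
lcm takes max exponent of each prime: 2⁴ · 3 · 7 · 11 · 17 · 43 = 2701776

2701776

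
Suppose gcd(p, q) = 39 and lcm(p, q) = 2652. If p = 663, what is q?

p·q = gcd·lcm = 39·2652 = 103428, so q = 103428/663 = 156.

156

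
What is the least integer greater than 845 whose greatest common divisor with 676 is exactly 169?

1183

676 = 169·4. Any m with gcd(m, 676) = 169 is a multiple of 169, say 169s, with s coprime to 4.
Need s > 845/169, so s ≥ 6. First s ≥ 6 with gcd(s, 4) = 1 is s = 7. Thus m = 169·7 = 1183.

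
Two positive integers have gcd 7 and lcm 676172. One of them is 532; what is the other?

8897

a·b = gcd·lcm = 7·676172 = 4733204, so b = 4733204/532 = 8897.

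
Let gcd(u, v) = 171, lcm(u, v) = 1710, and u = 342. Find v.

Using uv = gcd(u,v)·lcm(u,v) = 171·1710 = 292410, we get v = 292410/342 = 855.

855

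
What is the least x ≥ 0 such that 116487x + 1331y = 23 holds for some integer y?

843

gcd(116487, 1331) = 1 (Euclid: 116487 = 87·1331 + 690; 1331 = 1·690 + 641; 690 = 1·641 + 49; 641 = 13·49 + 4; 49 = 12·4 + 1; 4 = 4·1 + 0), and 1 | 23.
Extended Euclid: 116487·(326) + 1331·(-28531) = 1. Scale by 23: x₀ = 7498.
General solution x = x₀ + 1331t; reducing mod 1331 gives x = 843 (and y = -73778).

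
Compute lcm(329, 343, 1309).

329 = 7 · 47; 343 = 7³; 1309 = 7 · 11 · 17
lcm takes max exponent of each prime: 7³ · 11 · 17 · 47 = 3014627

3014627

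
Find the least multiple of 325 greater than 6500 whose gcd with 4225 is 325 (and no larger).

Multiples of 325 above 6500: 325·21, 325·22, … . Need the cofactor coprime to 4225/325 = 13.
Checking s = 21, 22, … the first with gcd(s, 13) = 1 is s = 21, giving 6825.

6825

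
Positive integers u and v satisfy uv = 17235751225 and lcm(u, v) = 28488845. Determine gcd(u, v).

From gcd × lcm = uv: gcd = 17235751225 / 28488845 = 605.

605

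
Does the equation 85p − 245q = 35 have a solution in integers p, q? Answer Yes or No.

Yes

gcd(85, 245): 245 = 2·85 + 75; 85 = 1·75 + 10; 75 = 7·10 + 5; 10 = 2·5 + 0 → 5
5 divides 35, so a solution exists.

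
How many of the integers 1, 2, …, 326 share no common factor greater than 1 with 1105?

226

Prime factors of 1105: 5, 13, 17. Count integers ≤ 326 divisible by none of them.
By inclusion–exclusion: 326 − ⌊326/5⌋ − ⌊326/13⌋ − ⌊326/17⌋ + ⌊326/65⌋ + ⌊326/85⌋ + ⌊326/221⌋ − ⌊326/1105⌋ = 226.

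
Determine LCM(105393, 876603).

105393 = 3 · 19 · 43²; 876603 = 3 · 7 · 13³ · 19
max exponents: 3 · 7 · 13³ · 19 · 43² = 1620838947

1620838947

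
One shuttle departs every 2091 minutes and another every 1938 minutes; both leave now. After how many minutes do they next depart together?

2091 = 3 · 17 · 41; 1938 = 2 · 3 · 17 · 19
max exponents: 2 · 3 · 17 · 19 · 41 = 79458

79458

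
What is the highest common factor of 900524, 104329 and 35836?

900524 = 2² · 17² · 19 · 41; 104329 = 17² · 19²; 35836 = 2² · 17² · 31
gcd takes min exponent of each prime: 17² = 289

289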